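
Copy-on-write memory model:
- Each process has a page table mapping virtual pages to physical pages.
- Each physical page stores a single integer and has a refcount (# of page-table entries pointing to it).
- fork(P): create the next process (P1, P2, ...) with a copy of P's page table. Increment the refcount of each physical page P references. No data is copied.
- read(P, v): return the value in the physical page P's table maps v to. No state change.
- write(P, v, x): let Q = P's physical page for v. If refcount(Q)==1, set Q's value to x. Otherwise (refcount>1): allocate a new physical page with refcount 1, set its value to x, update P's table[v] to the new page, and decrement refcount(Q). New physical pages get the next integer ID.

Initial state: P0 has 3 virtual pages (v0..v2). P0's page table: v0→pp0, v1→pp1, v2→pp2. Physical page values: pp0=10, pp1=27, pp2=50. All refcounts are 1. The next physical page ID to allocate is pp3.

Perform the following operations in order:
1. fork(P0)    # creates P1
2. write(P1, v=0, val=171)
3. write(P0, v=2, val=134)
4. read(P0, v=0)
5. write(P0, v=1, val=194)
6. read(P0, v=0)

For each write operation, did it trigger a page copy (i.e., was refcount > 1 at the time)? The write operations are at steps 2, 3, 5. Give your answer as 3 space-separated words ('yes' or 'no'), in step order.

Op 1: fork(P0) -> P1. 3 ppages; refcounts: pp0:2 pp1:2 pp2:2
Op 2: write(P1, v0, 171). refcount(pp0)=2>1 -> COPY to pp3. 4 ppages; refcounts: pp0:1 pp1:2 pp2:2 pp3:1
Op 3: write(P0, v2, 134). refcount(pp2)=2>1 -> COPY to pp4. 5 ppages; refcounts: pp0:1 pp1:2 pp2:1 pp3:1 pp4:1
Op 4: read(P0, v0) -> 10. No state change.
Op 5: write(P0, v1, 194). refcount(pp1)=2>1 -> COPY to pp5. 6 ppages; refcounts: pp0:1 pp1:1 pp2:1 pp3:1 pp4:1 pp5:1
Op 6: read(P0, v0) -> 10. No state change.

yes yes yes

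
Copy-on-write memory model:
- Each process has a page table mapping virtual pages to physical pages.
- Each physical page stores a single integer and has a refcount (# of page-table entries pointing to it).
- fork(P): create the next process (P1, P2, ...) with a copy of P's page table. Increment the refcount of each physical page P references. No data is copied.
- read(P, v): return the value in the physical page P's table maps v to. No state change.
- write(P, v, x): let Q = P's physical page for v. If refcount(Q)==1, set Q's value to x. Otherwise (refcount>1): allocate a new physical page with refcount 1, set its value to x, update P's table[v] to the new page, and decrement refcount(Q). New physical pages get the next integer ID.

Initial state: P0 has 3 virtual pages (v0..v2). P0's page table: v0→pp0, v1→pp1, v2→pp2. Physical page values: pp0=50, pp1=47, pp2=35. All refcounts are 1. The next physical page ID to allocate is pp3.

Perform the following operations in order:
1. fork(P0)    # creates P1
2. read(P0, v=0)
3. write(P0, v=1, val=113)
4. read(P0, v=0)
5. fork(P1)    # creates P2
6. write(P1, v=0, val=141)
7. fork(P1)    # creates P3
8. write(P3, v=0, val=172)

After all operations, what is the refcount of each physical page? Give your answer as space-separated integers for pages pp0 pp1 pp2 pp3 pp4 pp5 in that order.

Op 1: fork(P0) -> P1. 3 ppages; refcounts: pp0:2 pp1:2 pp2:2
Op 2: read(P0, v0) -> 50. No state change.
Op 3: write(P0, v1, 113). refcount(pp1)=2>1 -> COPY to pp3. 4 ppages; refcounts: pp0:2 pp1:1 pp2:2 pp3:1
Op 4: read(P0, v0) -> 50. No state change.
Op 5: fork(P1) -> P2. 4 ppages; refcounts: pp0:3 pp1:2 pp2:3 pp3:1
Op 6: write(P1, v0, 141). refcount(pp0)=3>1 -> COPY to pp4. 5 ppages; refcounts: pp0:2 pp1:2 pp2:3 pp3:1 pp4:1
Op 7: fork(P1) -> P3. 5 ppages; refcounts: pp0:2 pp1:3 pp2:4 pp3:1 pp4:2
Op 8: write(P3, v0, 172). refcount(pp4)=2>1 -> COPY to pp5. 6 ppages; refcounts: pp0:2 pp1:3 pp2:4 pp3:1 pp4:1 pp5:1

Answer: 2 3 4 1 1 1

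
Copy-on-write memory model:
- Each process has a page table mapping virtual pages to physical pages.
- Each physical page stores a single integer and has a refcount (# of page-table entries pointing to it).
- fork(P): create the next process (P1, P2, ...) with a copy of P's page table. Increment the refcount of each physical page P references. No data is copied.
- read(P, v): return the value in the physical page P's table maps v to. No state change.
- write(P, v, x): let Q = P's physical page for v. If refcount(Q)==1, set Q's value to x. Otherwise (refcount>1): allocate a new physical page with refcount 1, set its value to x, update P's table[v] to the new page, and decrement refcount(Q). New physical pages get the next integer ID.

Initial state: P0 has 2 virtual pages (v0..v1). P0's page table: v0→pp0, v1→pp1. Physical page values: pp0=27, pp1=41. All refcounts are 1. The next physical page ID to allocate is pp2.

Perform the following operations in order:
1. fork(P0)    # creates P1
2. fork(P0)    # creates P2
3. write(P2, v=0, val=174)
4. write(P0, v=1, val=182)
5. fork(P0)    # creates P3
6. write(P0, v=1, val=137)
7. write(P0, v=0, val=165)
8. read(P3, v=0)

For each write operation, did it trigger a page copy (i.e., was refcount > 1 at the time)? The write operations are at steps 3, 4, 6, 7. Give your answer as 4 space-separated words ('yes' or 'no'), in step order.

Op 1: fork(P0) -> P1. 2 ppages; refcounts: pp0:2 pp1:2
Op 2: fork(P0) -> P2. 2 ppages; refcounts: pp0:3 pp1:3
Op 3: write(P2, v0, 174). refcount(pp0)=3>1 -> COPY to pp2. 3 ppages; refcounts: pp0:2 pp1:3 pp2:1
Op 4: write(P0, v1, 182). refcount(pp1)=3>1 -> COPY to pp3. 4 ppages; refcounts: pp0:2 pp1:2 pp2:1 pp3:1
Op 5: fork(P0) -> P3. 4 ppages; refcounts: pp0:3 pp1:2 pp2:1 pp3:2
Op 6: write(P0, v1, 137). refcount(pp3)=2>1 -> COPY to pp4. 5 ppages; refcounts: pp0:3 pp1:2 pp2:1 pp3:1 pp4:1
Op 7: write(P0, v0, 165). refcount(pp0)=3>1 -> COPY to pp5. 6 ppages; refcounts: pp0:2 pp1:2 pp2:1 pp3:1 pp4:1 pp5:1
Op 8: read(P3, v0) -> 27. No state change.

yes yes yes yes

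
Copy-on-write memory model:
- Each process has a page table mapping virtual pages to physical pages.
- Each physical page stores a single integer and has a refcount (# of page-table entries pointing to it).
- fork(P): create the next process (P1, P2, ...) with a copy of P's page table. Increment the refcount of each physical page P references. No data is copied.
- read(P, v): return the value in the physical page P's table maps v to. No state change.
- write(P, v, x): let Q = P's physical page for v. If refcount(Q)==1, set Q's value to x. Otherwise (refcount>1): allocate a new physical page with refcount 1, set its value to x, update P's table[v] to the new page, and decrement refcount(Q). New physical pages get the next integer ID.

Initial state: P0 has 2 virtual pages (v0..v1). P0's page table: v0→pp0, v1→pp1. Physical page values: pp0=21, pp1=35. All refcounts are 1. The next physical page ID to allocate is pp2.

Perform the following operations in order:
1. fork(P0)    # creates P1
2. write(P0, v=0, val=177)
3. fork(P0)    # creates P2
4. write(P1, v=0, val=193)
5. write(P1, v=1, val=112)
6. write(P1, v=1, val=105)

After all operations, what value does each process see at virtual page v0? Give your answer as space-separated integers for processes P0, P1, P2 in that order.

Answer: 177 193 177

Derivation:
Op 1: fork(P0) -> P1. 2 ppages; refcounts: pp0:2 pp1:2
Op 2: write(P0, v0, 177). refcount(pp0)=2>1 -> COPY to pp2. 3 ppages; refcounts: pp0:1 pp1:2 pp2:1
Op 3: fork(P0) -> P2. 3 ppages; refcounts: pp0:1 pp1:3 pp2:2
Op 4: write(P1, v0, 193). refcount(pp0)=1 -> write in place. 3 ppages; refcounts: pp0:1 pp1:3 pp2:2
Op 5: write(P1, v1, 112). refcount(pp1)=3>1 -> COPY to pp3. 4 ppages; refcounts: pp0:1 pp1:2 pp2:2 pp3:1
Op 6: write(P1, v1, 105). refcount(pp3)=1 -> write in place. 4 ppages; refcounts: pp0:1 pp1:2 pp2:2 pp3:1
P0: v0 -> pp2 = 177
P1: v0 -> pp0 = 193
P2: v0 -> pp2 = 177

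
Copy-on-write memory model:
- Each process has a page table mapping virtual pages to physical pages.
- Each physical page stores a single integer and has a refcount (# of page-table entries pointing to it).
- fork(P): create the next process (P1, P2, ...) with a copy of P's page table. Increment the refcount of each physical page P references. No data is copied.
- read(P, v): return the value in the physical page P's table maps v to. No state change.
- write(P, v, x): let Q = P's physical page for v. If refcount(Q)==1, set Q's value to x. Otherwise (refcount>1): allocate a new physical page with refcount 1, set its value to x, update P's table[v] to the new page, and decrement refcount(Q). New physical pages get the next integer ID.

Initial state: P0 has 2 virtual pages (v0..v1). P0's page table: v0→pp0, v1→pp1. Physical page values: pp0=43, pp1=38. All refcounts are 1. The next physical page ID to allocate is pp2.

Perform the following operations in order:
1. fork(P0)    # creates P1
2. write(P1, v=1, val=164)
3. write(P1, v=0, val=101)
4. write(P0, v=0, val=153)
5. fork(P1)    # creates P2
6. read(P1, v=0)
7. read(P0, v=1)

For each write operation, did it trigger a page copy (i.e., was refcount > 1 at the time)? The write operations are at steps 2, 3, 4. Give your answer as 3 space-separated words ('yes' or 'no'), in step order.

Op 1: fork(P0) -> P1. 2 ppages; refcounts: pp0:2 pp1:2
Op 2: write(P1, v1, 164). refcount(pp1)=2>1 -> COPY to pp2. 3 ppages; refcounts: pp0:2 pp1:1 pp2:1
Op 3: write(P1, v0, 101). refcount(pp0)=2>1 -> COPY to pp3. 4 ppages; refcounts: pp0:1 pp1:1 pp2:1 pp3:1
Op 4: write(P0, v0, 153). refcount(pp0)=1 -> write in place. 4 ppages; refcounts: pp0:1 pp1:1 pp2:1 pp3:1
Op 5: fork(P1) -> P2. 4 ppages; refcounts: pp0:1 pp1:1 pp2:2 pp3:2
Op 6: read(P1, v0) -> 101. No state change.
Op 7: read(P0, v1) -> 38. No state change.

yes yes no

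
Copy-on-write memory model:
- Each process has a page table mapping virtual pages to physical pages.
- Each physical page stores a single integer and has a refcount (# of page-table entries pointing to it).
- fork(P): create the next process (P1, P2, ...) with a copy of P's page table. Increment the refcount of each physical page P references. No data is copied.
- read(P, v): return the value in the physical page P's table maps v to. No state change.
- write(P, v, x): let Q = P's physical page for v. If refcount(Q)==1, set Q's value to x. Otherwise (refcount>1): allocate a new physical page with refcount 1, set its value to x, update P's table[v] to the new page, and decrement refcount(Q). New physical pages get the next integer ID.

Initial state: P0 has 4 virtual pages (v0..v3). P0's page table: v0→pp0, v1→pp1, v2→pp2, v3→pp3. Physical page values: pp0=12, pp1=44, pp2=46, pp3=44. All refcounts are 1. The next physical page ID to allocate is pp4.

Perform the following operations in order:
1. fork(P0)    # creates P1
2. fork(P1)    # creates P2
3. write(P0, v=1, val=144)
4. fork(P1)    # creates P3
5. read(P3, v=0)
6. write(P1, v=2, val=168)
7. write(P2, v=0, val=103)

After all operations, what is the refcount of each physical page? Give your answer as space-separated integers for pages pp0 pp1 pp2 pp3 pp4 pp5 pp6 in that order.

Answer: 3 3 3 4 1 1 1

Derivation:
Op 1: fork(P0) -> P1. 4 ppages; refcounts: pp0:2 pp1:2 pp2:2 pp3:2
Op 2: fork(P1) -> P2. 4 ppages; refcounts: pp0:3 pp1:3 pp2:3 pp3:3
Op 3: write(P0, v1, 144). refcount(pp1)=3>1 -> COPY to pp4. 5 ppages; refcounts: pp0:3 pp1:2 pp2:3 pp3:3 pp4:1
Op 4: fork(P1) -> P3. 5 ppages; refcounts: pp0:4 pp1:3 pp2:4 pp3:4 pp4:1
Op 5: read(P3, v0) -> 12. No state change.
Op 6: write(P1, v2, 168). refcount(pp2)=4>1 -> COPY to pp5. 6 ppages; refcounts: pp0:4 pp1:3 pp2:3 pp3:4 pp4:1 pp5:1
Op 7: write(P2, v0, 103). refcount(pp0)=4>1 -> COPY to pp6. 7 ppages; refcounts: pp0:3 pp1:3 pp2:3 pp3:4 pp4:1 pp5:1 pp6:1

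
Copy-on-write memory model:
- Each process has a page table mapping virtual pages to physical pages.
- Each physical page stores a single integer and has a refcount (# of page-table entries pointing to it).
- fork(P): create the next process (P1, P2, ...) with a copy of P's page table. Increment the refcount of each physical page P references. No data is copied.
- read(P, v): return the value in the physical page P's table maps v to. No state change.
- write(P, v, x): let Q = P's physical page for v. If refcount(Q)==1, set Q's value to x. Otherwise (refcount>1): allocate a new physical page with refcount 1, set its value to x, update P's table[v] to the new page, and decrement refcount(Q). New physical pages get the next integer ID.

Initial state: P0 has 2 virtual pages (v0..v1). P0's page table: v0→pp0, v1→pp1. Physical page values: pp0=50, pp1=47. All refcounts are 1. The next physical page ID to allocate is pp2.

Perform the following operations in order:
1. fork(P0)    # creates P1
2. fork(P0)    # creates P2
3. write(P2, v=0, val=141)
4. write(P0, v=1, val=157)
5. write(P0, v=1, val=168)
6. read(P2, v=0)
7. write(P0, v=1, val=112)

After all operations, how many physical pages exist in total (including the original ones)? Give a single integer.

Op 1: fork(P0) -> P1. 2 ppages; refcounts: pp0:2 pp1:2
Op 2: fork(P0) -> P2. 2 ppages; refcounts: pp0:3 pp1:3
Op 3: write(P2, v0, 141). refcount(pp0)=3>1 -> COPY to pp2. 3 ppages; refcounts: pp0:2 pp1:3 pp2:1
Op 4: write(P0, v1, 157). refcount(pp1)=3>1 -> COPY to pp3. 4 ppages; refcounts: pp0:2 pp1:2 pp2:1 pp3:1
Op 5: write(P0, v1, 168). refcount(pp3)=1 -> write in place. 4 ppages; refcounts: pp0:2 pp1:2 pp2:1 pp3:1
Op 6: read(P2, v0) -> 141. No state change.
Op 7: write(P0, v1, 112). refcount(pp3)=1 -> write in place. 4 ppages; refcounts: pp0:2 pp1:2 pp2:1 pp3:1

Answer: 4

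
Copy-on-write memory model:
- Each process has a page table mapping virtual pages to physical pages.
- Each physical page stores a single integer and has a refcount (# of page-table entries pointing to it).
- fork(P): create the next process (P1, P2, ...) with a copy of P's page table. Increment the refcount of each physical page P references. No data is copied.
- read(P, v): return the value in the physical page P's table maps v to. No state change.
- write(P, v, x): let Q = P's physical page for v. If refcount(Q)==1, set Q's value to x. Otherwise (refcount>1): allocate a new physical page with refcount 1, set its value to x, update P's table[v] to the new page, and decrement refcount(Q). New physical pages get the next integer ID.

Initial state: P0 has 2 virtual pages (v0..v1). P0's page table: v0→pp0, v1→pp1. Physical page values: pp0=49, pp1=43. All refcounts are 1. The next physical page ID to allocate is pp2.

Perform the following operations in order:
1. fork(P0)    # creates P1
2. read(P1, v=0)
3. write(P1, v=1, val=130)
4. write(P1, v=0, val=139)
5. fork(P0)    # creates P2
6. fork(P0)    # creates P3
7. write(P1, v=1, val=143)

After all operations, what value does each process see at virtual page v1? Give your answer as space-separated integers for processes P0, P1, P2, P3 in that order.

Answer: 43 143 43 43

Derivation:
Op 1: fork(P0) -> P1. 2 ppages; refcounts: pp0:2 pp1:2
Op 2: read(P1, v0) -> 49. No state change.
Op 3: write(P1, v1, 130). refcount(pp1)=2>1 -> COPY to pp2. 3 ppages; refcounts: pp0:2 pp1:1 pp2:1
Op 4: write(P1, v0, 139). refcount(pp0)=2>1 -> COPY to pp3. 4 ppages; refcounts: pp0:1 pp1:1 pp2:1 pp3:1
Op 5: fork(P0) -> P2. 4 ppages; refcounts: pp0:2 pp1:2 pp2:1 pp3:1
Op 6: fork(P0) -> P3. 4 ppages; refcounts: pp0:3 pp1:3 pp2:1 pp3:1
Op 7: write(P1, v1, 143). refcount(pp2)=1 -> write in place. 4 ppages; refcounts: pp0:3 pp1:3 pp2:1 pp3:1
P0: v1 -> pp1 = 43
P1: v1 -> pp2 = 143
P2: v1 -> pp1 = 43
P3: v1 -> pp1 = 43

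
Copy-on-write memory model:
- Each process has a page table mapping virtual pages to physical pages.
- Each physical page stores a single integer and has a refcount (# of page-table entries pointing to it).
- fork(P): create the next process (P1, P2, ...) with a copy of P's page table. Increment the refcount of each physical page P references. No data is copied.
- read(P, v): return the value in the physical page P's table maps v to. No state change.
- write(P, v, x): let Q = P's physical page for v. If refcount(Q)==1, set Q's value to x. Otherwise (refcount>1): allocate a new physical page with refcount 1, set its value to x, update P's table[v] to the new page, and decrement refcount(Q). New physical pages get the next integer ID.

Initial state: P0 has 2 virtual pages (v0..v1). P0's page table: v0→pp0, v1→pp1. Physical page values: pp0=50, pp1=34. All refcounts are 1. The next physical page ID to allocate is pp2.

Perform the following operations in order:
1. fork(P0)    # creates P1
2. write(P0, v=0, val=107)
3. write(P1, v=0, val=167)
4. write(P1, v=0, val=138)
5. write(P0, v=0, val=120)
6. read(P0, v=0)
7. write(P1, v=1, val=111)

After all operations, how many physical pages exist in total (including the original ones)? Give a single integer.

Answer: 4

Derivation:
Op 1: fork(P0) -> P1. 2 ppages; refcounts: pp0:2 pp1:2
Op 2: write(P0, v0, 107). refcount(pp0)=2>1 -> COPY to pp2. 3 ppages; refcounts: pp0:1 pp1:2 pp2:1
Op 3: write(P1, v0, 167). refcount(pp0)=1 -> write in place. 3 ppages; refcounts: pp0:1 pp1:2 pp2:1
Op 4: write(P1, v0, 138). refcount(pp0)=1 -> write in place. 3 ppages; refcounts: pp0:1 pp1:2 pp2:1
Op 5: write(P0, v0, 120). refcount(pp2)=1 -> write in place. 3 ppages; refcounts: pp0:1 pp1:2 pp2:1
Op 6: read(P0, v0) -> 120. No state change.
Op 7: write(P1, v1, 111). refcount(pp1)=2>1 -> COPY to pp3. 4 ppages; refcounts: pp0:1 pp1:1 pp2:1 pp3:1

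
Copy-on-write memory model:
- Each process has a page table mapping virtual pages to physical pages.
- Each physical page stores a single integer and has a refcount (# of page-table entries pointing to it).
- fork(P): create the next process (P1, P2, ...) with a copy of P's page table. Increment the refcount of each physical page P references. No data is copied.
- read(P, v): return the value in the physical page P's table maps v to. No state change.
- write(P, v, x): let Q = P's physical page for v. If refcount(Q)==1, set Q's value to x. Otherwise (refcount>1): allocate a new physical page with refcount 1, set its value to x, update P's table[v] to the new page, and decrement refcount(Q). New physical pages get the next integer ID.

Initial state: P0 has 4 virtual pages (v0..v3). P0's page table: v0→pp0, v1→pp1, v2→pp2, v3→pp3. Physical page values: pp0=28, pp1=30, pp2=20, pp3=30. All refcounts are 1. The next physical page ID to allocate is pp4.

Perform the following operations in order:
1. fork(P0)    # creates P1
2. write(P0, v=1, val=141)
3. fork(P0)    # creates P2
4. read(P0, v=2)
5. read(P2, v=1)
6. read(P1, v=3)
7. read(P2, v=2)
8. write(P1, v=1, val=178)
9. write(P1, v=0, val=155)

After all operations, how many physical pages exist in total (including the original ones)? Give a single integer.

Answer: 6

Derivation:
Op 1: fork(P0) -> P1. 4 ppages; refcounts: pp0:2 pp1:2 pp2:2 pp3:2
Op 2: write(P0, v1, 141). refcount(pp1)=2>1 -> COPY to pp4. 5 ppages; refcounts: pp0:2 pp1:1 pp2:2 pp3:2 pp4:1
Op 3: fork(P0) -> P2. 5 ppages; refcounts: pp0:3 pp1:1 pp2:3 pp3:3 pp4:2
Op 4: read(P0, v2) -> 20. No state change.
Op 5: read(P2, v1) -> 141. No state change.
Op 6: read(P1, v3) -> 30. No state change.
Op 7: read(P2, v2) -> 20. No state change.
Op 8: write(P1, v1, 178). refcount(pp1)=1 -> write in place. 5 ppages; refcounts: pp0:3 pp1:1 pp2:3 pp3:3 pp4:2
Op 9: write(P1, v0, 155). refcount(pp0)=3>1 -> COPY to pp5. 6 ppages; refcounts: pp0:2 pp1:1 pp2:3 pp3:3 pp4:2 pp5:1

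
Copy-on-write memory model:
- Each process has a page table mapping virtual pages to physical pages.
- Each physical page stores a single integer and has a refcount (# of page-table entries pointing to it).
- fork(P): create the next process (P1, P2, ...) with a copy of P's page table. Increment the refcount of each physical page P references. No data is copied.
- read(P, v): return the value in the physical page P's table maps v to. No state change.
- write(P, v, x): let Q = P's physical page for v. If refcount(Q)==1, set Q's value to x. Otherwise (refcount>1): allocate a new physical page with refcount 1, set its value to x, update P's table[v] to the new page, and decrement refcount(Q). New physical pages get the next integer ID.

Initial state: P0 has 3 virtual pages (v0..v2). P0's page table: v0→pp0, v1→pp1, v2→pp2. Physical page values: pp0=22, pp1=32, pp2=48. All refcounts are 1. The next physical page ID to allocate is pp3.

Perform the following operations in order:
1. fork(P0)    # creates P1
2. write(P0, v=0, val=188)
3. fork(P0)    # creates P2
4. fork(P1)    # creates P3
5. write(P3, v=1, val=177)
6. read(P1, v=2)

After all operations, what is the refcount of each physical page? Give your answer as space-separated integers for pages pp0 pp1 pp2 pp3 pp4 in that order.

Op 1: fork(P0) -> P1. 3 ppages; refcounts: pp0:2 pp1:2 pp2:2
Op 2: write(P0, v0, 188). refcount(pp0)=2>1 -> COPY to pp3. 4 ppages; refcounts: pp0:1 pp1:2 pp2:2 pp3:1
Op 3: fork(P0) -> P2. 4 ppages; refcounts: pp0:1 pp1:3 pp2:3 pp3:2
Op 4: fork(P1) -> P3. 4 ppages; refcounts: pp0:2 pp1:4 pp2:4 pp3:2
Op 5: write(P3, v1, 177). refcount(pp1)=4>1 -> COPY to pp4. 5 ppages; refcounts: pp0:2 pp1:3 pp2:4 pp3:2 pp4:1
Op 6: read(P1, v2) -> 48. No state change.

Answer: 2 3 4 2 1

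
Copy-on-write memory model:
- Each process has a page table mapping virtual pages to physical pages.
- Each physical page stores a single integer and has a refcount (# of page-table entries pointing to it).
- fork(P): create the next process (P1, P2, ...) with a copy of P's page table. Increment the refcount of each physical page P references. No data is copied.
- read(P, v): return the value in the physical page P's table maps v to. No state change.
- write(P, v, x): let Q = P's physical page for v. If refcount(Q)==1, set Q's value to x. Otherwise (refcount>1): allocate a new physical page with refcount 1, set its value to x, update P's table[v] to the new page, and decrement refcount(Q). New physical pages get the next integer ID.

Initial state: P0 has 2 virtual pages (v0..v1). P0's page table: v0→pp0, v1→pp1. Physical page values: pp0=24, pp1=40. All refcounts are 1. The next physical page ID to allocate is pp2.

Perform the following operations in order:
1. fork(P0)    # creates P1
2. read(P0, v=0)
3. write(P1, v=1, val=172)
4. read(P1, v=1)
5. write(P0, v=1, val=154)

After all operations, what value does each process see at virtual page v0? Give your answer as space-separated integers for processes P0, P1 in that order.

Answer: 24 24

Derivation:
Op 1: fork(P0) -> P1. 2 ppages; refcounts: pp0:2 pp1:2
Op 2: read(P0, v0) -> 24. No state change.
Op 3: write(P1, v1, 172). refcount(pp1)=2>1 -> COPY to pp2. 3 ppages; refcounts: pp0:2 pp1:1 pp2:1
Op 4: read(P1, v1) -> 172. No state change.
Op 5: write(P0, v1, 154). refcount(pp1)=1 -> write in place. 3 ppages; refcounts: pp0:2 pp1:1 pp2:1
P0: v0 -> pp0 = 24
P1: v0 -> pp0 = 24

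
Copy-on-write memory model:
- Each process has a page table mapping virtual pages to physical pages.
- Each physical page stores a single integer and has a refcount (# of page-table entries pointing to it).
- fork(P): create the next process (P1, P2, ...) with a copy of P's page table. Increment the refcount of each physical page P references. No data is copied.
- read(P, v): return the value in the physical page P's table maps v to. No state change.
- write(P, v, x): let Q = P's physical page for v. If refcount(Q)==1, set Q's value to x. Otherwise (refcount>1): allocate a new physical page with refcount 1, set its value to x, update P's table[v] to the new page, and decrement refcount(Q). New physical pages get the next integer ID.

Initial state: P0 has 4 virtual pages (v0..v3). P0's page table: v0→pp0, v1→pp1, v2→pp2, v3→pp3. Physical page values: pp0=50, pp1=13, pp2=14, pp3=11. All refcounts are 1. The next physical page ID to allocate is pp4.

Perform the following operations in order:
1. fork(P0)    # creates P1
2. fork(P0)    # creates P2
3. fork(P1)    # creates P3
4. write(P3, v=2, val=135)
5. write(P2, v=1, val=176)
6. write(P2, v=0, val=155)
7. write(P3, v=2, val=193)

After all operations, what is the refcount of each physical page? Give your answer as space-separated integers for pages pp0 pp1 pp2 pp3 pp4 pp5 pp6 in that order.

Op 1: fork(P0) -> P1. 4 ppages; refcounts: pp0:2 pp1:2 pp2:2 pp3:2
Op 2: fork(P0) -> P2. 4 ppages; refcounts: pp0:3 pp1:3 pp2:3 pp3:3
Op 3: fork(P1) -> P3. 4 ppages; refcounts: pp0:4 pp1:4 pp2:4 pp3:4
Op 4: write(P3, v2, 135). refcount(pp2)=4>1 -> COPY to pp4. 5 ppages; refcounts: pp0:4 pp1:4 pp2:3 pp3:4 pp4:1
Op 5: write(P2, v1, 176). refcount(pp1)=4>1 -> COPY to pp5. 6 ppages; refcounts: pp0:4 pp1:3 pp2:3 pp3:4 pp4:1 pp5:1
Op 6: write(P2, v0, 155). refcount(pp0)=4>1 -> COPY to pp6. 7 ppages; refcounts: pp0:3 pp1:3 pp2:3 pp3:4 pp4:1 pp5:1 pp6:1
Op 7: write(P3, v2, 193). refcount(pp4)=1 -> write in place. 7 ppages; refcounts: pp0:3 pp1:3 pp2:3 pp3:4 pp4:1 pp5:1 pp6:1

Answer: 3 3 3 4 1 1 1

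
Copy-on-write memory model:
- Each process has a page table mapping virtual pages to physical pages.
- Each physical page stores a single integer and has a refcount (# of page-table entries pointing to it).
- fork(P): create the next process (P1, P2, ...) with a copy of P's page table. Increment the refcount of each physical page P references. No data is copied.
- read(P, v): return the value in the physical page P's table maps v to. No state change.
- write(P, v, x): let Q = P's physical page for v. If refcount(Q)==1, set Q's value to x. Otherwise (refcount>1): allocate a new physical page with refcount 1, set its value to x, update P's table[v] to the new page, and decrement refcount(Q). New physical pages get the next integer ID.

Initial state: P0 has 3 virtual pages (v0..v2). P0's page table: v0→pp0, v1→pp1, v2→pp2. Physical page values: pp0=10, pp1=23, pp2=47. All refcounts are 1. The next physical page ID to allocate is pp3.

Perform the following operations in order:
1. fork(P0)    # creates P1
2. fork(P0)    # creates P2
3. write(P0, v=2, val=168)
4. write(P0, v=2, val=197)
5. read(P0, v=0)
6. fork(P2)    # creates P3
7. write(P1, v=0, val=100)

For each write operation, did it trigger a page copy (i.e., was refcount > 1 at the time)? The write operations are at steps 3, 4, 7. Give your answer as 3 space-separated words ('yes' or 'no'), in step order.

Op 1: fork(P0) -> P1. 3 ppages; refcounts: pp0:2 pp1:2 pp2:2
Op 2: fork(P0) -> P2. 3 ppages; refcounts: pp0:3 pp1:3 pp2:3
Op 3: write(P0, v2, 168). refcount(pp2)=3>1 -> COPY to pp3. 4 ppages; refcounts: pp0:3 pp1:3 pp2:2 pp3:1
Op 4: write(P0, v2, 197). refcount(pp3)=1 -> write in place. 4 ppages; refcounts: pp0:3 pp1:3 pp2:2 pp3:1
Op 5: read(P0, v0) -> 10. No state change.
Op 6: fork(P2) -> P3. 4 ppages; refcounts: pp0:4 pp1:4 pp2:3 pp3:1
Op 7: write(P1, v0, 100). refcount(pp0)=4>1 -> COPY to pp4. 5 ppages; refcounts: pp0:3 pp1:4 pp2:3 pp3:1 pp4:1

yes no yes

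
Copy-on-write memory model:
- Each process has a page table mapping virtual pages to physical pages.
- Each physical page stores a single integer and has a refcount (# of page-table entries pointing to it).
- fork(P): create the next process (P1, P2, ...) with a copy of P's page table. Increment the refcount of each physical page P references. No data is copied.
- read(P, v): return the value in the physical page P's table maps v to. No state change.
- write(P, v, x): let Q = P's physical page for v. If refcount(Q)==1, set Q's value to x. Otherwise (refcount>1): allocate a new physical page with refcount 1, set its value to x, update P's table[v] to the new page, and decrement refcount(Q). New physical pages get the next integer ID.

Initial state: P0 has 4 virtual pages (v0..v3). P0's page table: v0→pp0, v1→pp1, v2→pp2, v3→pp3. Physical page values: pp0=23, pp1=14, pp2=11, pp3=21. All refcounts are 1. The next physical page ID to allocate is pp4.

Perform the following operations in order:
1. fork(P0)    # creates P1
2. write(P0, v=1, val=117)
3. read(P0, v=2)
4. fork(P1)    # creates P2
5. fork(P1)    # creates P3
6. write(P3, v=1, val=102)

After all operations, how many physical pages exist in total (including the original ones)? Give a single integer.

Op 1: fork(P0) -> P1. 4 ppages; refcounts: pp0:2 pp1:2 pp2:2 pp3:2
Op 2: write(P0, v1, 117). refcount(pp1)=2>1 -> COPY to pp4. 5 ppages; refcounts: pp0:2 pp1:1 pp2:2 pp3:2 pp4:1
Op 3: read(P0, v2) -> 11. No state change.
Op 4: fork(P1) -> P2. 5 ppages; refcounts: pp0:3 pp1:2 pp2:3 pp3:3 pp4:1
Op 5: fork(P1) -> P3. 5 ppages; refcounts: pp0:4 pp1:3 pp2:4 pp3:4 pp4:1
Op 6: write(P3, v1, 102). refcount(pp1)=3>1 -> COPY to pp5. 6 ppages; refcounts: pp0:4 pp1:2 pp2:4 pp3:4 pp4:1 pp5:1

Answer: 6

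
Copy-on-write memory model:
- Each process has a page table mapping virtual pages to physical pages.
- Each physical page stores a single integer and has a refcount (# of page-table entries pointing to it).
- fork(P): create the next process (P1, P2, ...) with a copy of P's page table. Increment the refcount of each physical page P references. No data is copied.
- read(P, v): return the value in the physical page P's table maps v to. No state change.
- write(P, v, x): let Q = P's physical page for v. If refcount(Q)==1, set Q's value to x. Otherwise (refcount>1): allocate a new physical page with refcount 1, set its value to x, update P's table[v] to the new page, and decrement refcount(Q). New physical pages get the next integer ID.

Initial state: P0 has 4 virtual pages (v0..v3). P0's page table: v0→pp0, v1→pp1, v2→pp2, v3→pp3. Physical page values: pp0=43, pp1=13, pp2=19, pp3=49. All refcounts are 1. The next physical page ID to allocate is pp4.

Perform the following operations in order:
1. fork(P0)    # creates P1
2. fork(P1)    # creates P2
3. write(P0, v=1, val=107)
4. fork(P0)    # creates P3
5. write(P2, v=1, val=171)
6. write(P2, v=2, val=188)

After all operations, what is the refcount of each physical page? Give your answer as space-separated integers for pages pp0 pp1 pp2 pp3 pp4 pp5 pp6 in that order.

Op 1: fork(P0) -> P1. 4 ppages; refcounts: pp0:2 pp1:2 pp2:2 pp3:2
Op 2: fork(P1) -> P2. 4 ppages; refcounts: pp0:3 pp1:3 pp2:3 pp3:3
Op 3: write(P0, v1, 107). refcount(pp1)=3>1 -> COPY to pp4. 5 ppages; refcounts: pp0:3 pp1:2 pp2:3 pp3:3 pp4:1
Op 4: fork(P0) -> P3. 5 ppages; refcounts: pp0:4 pp1:2 pp2:4 pp3:4 pp4:2
Op 5: write(P2, v1, 171). refcount(pp1)=2>1 -> COPY to pp5. 6 ppages; refcounts: pp0:4 pp1:1 pp2:4 pp3:4 pp4:2 pp5:1
Op 6: write(P2, v2, 188). refcount(pp2)=4>1 -> COPY to pp6. 7 ppages; refcounts: pp0:4 pp1:1 pp2:3 pp3:4 pp4:2 pp5:1 pp6:1

Answer: 4 1 3 4 2 1 1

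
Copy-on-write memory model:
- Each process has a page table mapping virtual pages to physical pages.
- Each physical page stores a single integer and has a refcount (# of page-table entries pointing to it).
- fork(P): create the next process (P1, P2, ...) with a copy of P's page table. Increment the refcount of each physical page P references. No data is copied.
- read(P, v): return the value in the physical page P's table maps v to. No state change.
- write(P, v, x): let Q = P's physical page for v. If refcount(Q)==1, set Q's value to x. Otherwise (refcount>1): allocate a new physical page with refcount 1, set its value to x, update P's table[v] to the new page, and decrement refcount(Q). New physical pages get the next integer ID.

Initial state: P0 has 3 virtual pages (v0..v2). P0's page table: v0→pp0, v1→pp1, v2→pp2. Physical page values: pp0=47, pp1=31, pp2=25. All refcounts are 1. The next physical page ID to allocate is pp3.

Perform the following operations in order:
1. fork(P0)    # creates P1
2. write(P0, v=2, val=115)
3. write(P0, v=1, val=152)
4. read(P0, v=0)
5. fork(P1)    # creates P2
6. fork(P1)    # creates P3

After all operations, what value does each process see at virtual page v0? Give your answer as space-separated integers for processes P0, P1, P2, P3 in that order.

Op 1: fork(P0) -> P1. 3 ppages; refcounts: pp0:2 pp1:2 pp2:2
Op 2: write(P0, v2, 115). refcount(pp2)=2>1 -> COPY to pp3. 4 ppages; refcounts: pp0:2 pp1:2 pp2:1 pp3:1
Op 3: write(P0, v1, 152). refcount(pp1)=2>1 -> COPY to pp4. 5 ppages; refcounts: pp0:2 pp1:1 pp2:1 pp3:1 pp4:1
Op 4: read(P0, v0) -> 47. No state change.
Op 5: fork(P1) -> P2. 5 ppages; refcounts: pp0:3 pp1:2 pp2:2 pp3:1 pp4:1
Op 6: fork(P1) -> P3. 5 ppages; refcounts: pp0:4 pp1:3 pp2:3 pp3:1 pp4:1
P0: v0 -> pp0 = 47
P1: v0 -> pp0 = 47
P2: v0 -> pp0 = 47
P3: v0 -> pp0 = 47

Answer: 47 47 47 47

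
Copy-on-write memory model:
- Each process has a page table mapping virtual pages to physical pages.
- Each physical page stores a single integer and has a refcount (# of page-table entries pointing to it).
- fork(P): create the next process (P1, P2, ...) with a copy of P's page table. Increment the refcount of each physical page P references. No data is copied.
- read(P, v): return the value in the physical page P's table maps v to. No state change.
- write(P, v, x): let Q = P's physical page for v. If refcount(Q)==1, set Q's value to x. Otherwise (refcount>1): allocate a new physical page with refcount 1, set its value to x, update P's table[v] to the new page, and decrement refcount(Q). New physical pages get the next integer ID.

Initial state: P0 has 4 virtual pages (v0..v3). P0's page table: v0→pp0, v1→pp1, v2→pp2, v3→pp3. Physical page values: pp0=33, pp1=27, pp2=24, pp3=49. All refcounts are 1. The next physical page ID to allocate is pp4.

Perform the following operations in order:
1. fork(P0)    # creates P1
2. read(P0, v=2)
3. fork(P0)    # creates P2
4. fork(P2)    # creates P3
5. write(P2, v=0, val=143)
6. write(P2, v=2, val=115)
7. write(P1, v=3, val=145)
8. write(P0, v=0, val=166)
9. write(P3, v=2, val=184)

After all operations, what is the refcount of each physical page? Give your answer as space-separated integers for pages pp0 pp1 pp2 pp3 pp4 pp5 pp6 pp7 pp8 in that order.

Answer: 2 4 2 3 1 1 1 1 1

Derivation:
Op 1: fork(P0) -> P1. 4 ppages; refcounts: pp0:2 pp1:2 pp2:2 pp3:2
Op 2: read(P0, v2) -> 24. No state change.
Op 3: fork(P0) -> P2. 4 ppages; refcounts: pp0:3 pp1:3 pp2:3 pp3:3
Op 4: fork(P2) -> P3. 4 ppages; refcounts: pp0:4 pp1:4 pp2:4 pp3:4
Op 5: write(P2, v0, 143). refcount(pp0)=4>1 -> COPY to pp4. 5 ppages; refcounts: pp0:3 pp1:4 pp2:4 pp3:4 pp4:1
Op 6: write(P2, v2, 115). refcount(pp2)=4>1 -> COPY to pp5. 6 ppages; refcounts: pp0:3 pp1:4 pp2:3 pp3:4 pp4:1 pp5:1
Op 7: write(P1, v3, 145). refcount(pp3)=4>1 -> COPY to pp6. 7 ppages; refcounts: pp0:3 pp1:4 pp2:3 pp3:3 pp4:1 pp5:1 pp6:1
Op 8: write(P0, v0, 166). refcount(pp0)=3>1 -> COPY to pp7. 8 ppages; refcounts: pp0:2 pp1:4 pp2:3 pp3:3 pp4:1 pp5:1 pp6:1 pp7:1
Op 9: write(P3, v2, 184). refcount(pp2)=3>1 -> COPY to pp8. 9 ppages; refcounts: pp0:2 pp1:4 pp2:2 pp3:3 pp4:1 pp5:1 pp6:1 pp7:1 pp8:1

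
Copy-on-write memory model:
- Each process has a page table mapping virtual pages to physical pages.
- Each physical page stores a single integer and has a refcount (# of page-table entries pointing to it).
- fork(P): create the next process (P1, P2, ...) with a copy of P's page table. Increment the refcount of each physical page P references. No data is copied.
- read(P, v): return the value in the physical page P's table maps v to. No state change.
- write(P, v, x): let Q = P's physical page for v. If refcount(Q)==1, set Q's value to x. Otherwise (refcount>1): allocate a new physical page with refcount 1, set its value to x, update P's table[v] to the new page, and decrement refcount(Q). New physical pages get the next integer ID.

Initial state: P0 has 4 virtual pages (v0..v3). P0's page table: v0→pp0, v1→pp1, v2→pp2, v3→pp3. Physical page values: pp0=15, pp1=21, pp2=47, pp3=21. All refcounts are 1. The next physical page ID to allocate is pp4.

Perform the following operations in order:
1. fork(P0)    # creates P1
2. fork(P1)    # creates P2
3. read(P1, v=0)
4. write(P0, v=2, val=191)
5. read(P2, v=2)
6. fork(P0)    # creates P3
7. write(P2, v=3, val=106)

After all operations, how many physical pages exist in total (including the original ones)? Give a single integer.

Answer: 6

Derivation:
Op 1: fork(P0) -> P1. 4 ppages; refcounts: pp0:2 pp1:2 pp2:2 pp3:2
Op 2: fork(P1) -> P2. 4 ppages; refcounts: pp0:3 pp1:3 pp2:3 pp3:3
Op 3: read(P1, v0) -> 15. No state change.
Op 4: write(P0, v2, 191). refcount(pp2)=3>1 -> COPY to pp4. 5 ppages; refcounts: pp0:3 pp1:3 pp2:2 pp3:3 pp4:1
Op 5: read(P2, v2) -> 47. No state change.
Op 6: fork(P0) -> P3. 5 ppages; refcounts: pp0:4 pp1:4 pp2:2 pp3:4 pp4:2
Op 7: write(P2, v3, 106). refcount(pp3)=4>1 -> COPY to pp5. 6 ppages; refcounts: pp0:4 pp1:4 pp2:2 pp3:3 pp4:2 pp5:1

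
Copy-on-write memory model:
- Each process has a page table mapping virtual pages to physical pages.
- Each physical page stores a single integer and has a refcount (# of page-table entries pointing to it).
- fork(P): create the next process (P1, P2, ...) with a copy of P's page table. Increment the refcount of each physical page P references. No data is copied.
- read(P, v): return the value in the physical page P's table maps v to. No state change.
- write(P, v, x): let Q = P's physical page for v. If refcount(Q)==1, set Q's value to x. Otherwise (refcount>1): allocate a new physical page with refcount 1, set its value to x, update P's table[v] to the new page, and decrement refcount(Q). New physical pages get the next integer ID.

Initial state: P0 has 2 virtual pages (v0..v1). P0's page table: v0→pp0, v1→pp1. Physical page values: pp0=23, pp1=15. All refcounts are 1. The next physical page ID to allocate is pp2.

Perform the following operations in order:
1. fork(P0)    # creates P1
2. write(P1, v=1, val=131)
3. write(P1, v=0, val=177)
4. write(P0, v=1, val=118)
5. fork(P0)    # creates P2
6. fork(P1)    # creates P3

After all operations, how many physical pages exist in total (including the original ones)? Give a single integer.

Op 1: fork(P0) -> P1. 2 ppages; refcounts: pp0:2 pp1:2
Op 2: write(P1, v1, 131). refcount(pp1)=2>1 -> COPY to pp2. 3 ppages; refcounts: pp0:2 pp1:1 pp2:1
Op 3: write(P1, v0, 177). refcount(pp0)=2>1 -> COPY to pp3. 4 ppages; refcounts: pp0:1 pp1:1 pp2:1 pp3:1
Op 4: write(P0, v1, 118). refcount(pp1)=1 -> write in place. 4 ppages; refcounts: pp0:1 pp1:1 pp2:1 pp3:1
Op 5: fork(P0) -> P2. 4 ppages; refcounts: pp0:2 pp1:2 pp2:1 pp3:1
Op 6: fork(P1) -> P3. 4 ppages; refcounts: pp0:2 pp1:2 pp2:2 pp3:2

Answer: 4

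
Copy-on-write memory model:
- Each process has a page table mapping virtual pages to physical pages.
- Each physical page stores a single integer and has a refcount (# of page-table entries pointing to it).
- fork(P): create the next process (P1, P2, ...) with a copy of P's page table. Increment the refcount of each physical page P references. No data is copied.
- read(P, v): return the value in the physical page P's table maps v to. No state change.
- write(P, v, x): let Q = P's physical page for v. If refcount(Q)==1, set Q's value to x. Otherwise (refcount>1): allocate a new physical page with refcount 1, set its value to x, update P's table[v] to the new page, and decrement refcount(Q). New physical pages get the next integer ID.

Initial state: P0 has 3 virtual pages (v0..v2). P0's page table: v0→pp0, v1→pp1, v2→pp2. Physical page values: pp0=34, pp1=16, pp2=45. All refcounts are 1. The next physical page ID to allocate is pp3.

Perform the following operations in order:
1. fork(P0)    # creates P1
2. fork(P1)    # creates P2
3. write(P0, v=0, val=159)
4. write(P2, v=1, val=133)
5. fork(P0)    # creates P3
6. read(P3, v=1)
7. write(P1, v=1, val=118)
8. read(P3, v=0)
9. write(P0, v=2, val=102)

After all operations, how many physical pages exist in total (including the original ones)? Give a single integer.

Answer: 7

Derivation:
Op 1: fork(P0) -> P1. 3 ppages; refcounts: pp0:2 pp1:2 pp2:2
Op 2: fork(P1) -> P2. 3 ppages; refcounts: pp0:3 pp1:3 pp2:3
Op 3: write(P0, v0, 159). refcount(pp0)=3>1 -> COPY to pp3. 4 ppages; refcounts: pp0:2 pp1:3 pp2:3 pp3:1
Op 4: write(P2, v1, 133). refcount(pp1)=3>1 -> COPY to pp4. 5 ppages; refcounts: pp0:2 pp1:2 pp2:3 pp3:1 pp4:1
Op 5: fork(P0) -> P3. 5 ppages; refcounts: pp0:2 pp1:3 pp2:4 pp3:2 pp4:1
Op 6: read(P3, v1) -> 16. No state change.
Op 7: write(P1, v1, 118). refcount(pp1)=3>1 -> COPY to pp5. 6 ppages; refcounts: pp0:2 pp1:2 pp2:4 pp3:2 pp4:1 pp5:1
Op 8: read(P3, v0) -> 159. No state change.
Op 9: write(P0, v2, 102). refcount(pp2)=4>1 -> COPY to pp6. 7 ppages; refcounts: pp0:2 pp1:2 pp2:3 pp3:2 pp4:1 pp5:1 pp6:1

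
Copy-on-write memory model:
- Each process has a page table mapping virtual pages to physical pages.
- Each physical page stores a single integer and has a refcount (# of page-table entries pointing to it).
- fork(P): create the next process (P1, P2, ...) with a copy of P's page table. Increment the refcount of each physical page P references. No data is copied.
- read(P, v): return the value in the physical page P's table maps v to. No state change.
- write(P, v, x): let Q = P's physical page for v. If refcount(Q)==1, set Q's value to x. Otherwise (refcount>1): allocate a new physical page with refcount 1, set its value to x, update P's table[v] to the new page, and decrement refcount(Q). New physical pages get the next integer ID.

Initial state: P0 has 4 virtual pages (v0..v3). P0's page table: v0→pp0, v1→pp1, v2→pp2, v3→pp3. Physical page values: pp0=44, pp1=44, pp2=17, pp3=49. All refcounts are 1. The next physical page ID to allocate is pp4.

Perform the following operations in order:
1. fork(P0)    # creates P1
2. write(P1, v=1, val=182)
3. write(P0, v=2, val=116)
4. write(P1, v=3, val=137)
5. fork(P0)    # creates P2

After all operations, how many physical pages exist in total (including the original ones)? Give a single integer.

Op 1: fork(P0) -> P1. 4 ppages; refcounts: pp0:2 pp1:2 pp2:2 pp3:2
Op 2: write(P1, v1, 182). refcount(pp1)=2>1 -> COPY to pp4. 5 ppages; refcounts: pp0:2 pp1:1 pp2:2 pp3:2 pp4:1
Op 3: write(P0, v2, 116). refcount(pp2)=2>1 -> COPY to pp5. 6 ppages; refcounts: pp0:2 pp1:1 pp2:1 pp3:2 pp4:1 pp5:1
Op 4: write(P1, v3, 137). refcount(pp3)=2>1 -> COPY to pp6. 7 ppages; refcounts: pp0:2 pp1:1 pp2:1 pp3:1 pp4:1 pp5:1 pp6:1
Op 5: fork(P0) -> P2. 7 ppages; refcounts: pp0:3 pp1:2 pp2:1 pp3:2 pp4:1 pp5:2 pp6:1

Answer: 7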